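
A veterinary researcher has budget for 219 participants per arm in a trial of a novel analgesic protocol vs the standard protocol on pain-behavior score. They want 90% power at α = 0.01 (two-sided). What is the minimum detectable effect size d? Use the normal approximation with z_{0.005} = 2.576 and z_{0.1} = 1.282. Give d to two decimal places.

d_min ≈ 0.37

For two independent groups of n = 219 each: d_min = (z_{α/2} + z_β)·√(2/n).
z-sum = 2.576 + 1.282 = 3.858.
d_min = 3.858 × √(2/219) = 3.858 × 0.0956 = 0.369.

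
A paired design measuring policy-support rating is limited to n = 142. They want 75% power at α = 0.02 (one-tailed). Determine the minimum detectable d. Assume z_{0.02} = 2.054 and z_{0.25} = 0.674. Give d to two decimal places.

For a single sample (or paired design) of n = 142: d_min = (z_{α} + z_β)/√n.
z-sum = 2.054 + 0.674 = 2.728.
d_min = 2.728 / √142 = 2.728 / 11.916 = 0.229.

d_min ≈ 0.23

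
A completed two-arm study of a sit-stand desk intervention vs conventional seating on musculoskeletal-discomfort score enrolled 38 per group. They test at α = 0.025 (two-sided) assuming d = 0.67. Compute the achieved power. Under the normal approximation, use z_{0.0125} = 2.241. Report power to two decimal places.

For two equal groups, power = Φ(d·√(n/2) − z_{α/2}).
d·√(n/2) = 0.67 × √(38/2) = 0.67 × 4.359 = 2.920.
z_β = 2.920 − 2.241 = 0.679.
Power = Φ(0.679) = 0.752.

power ≈ 0.75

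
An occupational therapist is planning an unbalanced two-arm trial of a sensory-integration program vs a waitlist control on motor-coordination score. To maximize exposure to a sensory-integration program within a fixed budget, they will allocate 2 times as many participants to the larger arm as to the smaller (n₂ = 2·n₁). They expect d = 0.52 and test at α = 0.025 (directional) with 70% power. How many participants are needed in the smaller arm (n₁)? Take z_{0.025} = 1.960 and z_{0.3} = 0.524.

With allocation ratio k = n₂/n₁ = 2, Var(x̄₁−x̄₂) = σ²(1/n₁ + 1/(k·n₁)) = σ²·(k+1)/(k·n₁).
So n₁ = (1 + 1/k)·((z_{α} + z_β)/d)² = 1.500 × (2.484/0.52)².
n₁ = 1.500 × 22.82 = 34.2.
Round up: n₁ = 35, giving n₂ = 2 × 35 = 70.

n₁ = 35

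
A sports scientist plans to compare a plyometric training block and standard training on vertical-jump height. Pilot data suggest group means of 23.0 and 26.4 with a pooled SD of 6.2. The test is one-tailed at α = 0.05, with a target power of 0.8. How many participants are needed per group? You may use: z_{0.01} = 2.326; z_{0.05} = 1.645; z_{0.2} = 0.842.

Cohen's d = |M₁ − M₂| / SD_pooled = |23.0 − 26.4| / 6.2 = 3.4 / 6.2 = 0.548.
For two independent groups with equal n: n = 2·((z_{α} + z_β) / d)².
z_{α} + z_β = 1.645 + 0.842 = 2.487.
n = 2 × (2.487 / 0.548)² = 2 × 4.538² = 2 × 20.60 = 41.2.
Round up to the next whole participant.

n = 42 per group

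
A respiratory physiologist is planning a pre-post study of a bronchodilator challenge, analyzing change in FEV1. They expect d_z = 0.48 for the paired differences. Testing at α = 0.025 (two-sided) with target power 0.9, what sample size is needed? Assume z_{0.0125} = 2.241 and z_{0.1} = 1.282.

n = 54 pairs

For a paired (one-sample on differences) test: n = ((z_{α/2} + z_β) / d)².
z_{α/2} + z_β = 2.241 + 1.282 = 3.523.
n = (3.523 / 0.48)² = 7.340² = 53.87.
Round up.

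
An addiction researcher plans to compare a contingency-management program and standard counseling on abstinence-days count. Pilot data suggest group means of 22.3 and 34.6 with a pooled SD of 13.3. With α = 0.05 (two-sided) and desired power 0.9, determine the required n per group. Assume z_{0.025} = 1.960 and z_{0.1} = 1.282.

n = 25 per group

Cohen's d = |M₁ − M₂| / SD_pooled = |22.3 − 34.6| / 13.3 = 12.3 / 13.3 = 0.925.
For two independent groups with equal n: n = 2·((z_{α/2} + z_β) / d)².
z_{α/2} + z_β = 1.960 + 1.282 = 3.242.
n = 2 × (3.242 / 0.925)² = 2 × 3.505² = 2 × 12.28 = 24.6.
Round up to the next whole participant.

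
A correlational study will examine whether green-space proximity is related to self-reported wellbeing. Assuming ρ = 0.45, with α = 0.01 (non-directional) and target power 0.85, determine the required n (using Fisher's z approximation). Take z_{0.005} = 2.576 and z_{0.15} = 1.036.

n = 59

Fisher's z: C = ½·ln((1+r)/(1−r)) = ½·ln(2.6364) = 0.4847.
n = ((z_{α/2} + z_β)/C)² + 3.
(2.576 + 1.036) / 0.4847 = 3.612 / 0.4847 = 7.452.
n = 7.452² + 3 = 55.53 + 3 = 58.5.
Round up.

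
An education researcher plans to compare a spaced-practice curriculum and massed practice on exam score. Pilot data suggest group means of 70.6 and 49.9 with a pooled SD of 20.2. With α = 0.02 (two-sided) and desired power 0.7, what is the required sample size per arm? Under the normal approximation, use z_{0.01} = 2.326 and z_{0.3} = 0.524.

n = 16 per group

Cohen's d = |M₁ − M₂| / SD_pooled = |70.6 − 49.9| / 20.2 = 20.7 / 20.2 = 1.025.
For two independent groups with equal n: n = 2·((z_{α/2} + z_β) / d)².
z_{α/2} + z_β = 2.326 + 0.524 = 2.850.
n = 2 × (2.850 / 1.025)² = 2 × 2.780² = 2 × 7.73 = 15.5.
Round up to the next whole participant.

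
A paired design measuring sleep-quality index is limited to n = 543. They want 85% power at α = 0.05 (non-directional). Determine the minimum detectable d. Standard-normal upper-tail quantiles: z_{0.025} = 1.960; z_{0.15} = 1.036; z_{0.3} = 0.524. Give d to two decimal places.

d_min ≈ 0.13

For a single sample (or paired design) of n = 543: d_min = (z_{α/2} + z_β)/√n.
z-sum = 1.960 + 1.036 = 2.996.
d_min = 2.996 / √543 = 2.996 / 23.302 = 0.129.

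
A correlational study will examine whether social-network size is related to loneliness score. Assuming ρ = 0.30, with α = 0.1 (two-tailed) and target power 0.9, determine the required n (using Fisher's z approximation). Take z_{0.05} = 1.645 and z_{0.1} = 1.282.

Fisher's z: C = ½·ln((1+r)/(1−r)) = ½·ln(1.8571) = 0.3095.
n = ((z_{α/2} + z_β)/C)² + 3.
(1.645 + 1.282) / 0.3095 = 2.927 / 0.3095 = 9.457.
n = 9.457² + 3 = 89.44 + 3 = 92.4.
Round up.

n = 93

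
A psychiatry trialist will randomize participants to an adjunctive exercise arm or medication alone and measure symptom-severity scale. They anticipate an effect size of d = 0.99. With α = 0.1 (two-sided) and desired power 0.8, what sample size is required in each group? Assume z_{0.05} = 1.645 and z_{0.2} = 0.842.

For two independent groups with equal n: n = 2·((z_{α/2} + z_β) / d)².
z_{α/2} + z_β = 1.645 + 0.842 = 2.487.
n = 2 × (2.487 / 0.99)² = 2 × 2.512² = 2 × 6.31 = 12.6.
Round up to the next whole participant.

n = 13 per group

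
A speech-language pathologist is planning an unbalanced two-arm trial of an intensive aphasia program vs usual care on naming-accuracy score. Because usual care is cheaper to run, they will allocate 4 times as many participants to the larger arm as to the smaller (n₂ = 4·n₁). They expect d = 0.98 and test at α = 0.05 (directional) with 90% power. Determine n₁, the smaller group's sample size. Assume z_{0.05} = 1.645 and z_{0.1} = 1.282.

n₁ = 12

With allocation ratio k = n₂/n₁ = 4, Var(x̄₁−x̄₂) = σ²(1/n₁ + 1/(k·n₁)) = σ²·(k+1)/(k·n₁).
So n₁ = (1 + 1/k)·((z_{α} + z_β)/d)² = 1.250 × (2.927/0.98)².
n₁ = 1.250 × 8.92 = 11.2.
Round up: n₁ = 12, giving n₂ = 4 × 12 = 48.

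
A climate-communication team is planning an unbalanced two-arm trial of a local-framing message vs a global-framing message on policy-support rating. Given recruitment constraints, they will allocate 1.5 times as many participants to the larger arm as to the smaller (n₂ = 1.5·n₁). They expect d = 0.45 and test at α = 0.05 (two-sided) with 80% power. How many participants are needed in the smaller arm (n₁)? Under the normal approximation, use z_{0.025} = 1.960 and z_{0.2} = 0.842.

n₁ = 65

With allocation ratio k = n₂/n₁ = 1.5, Var(x̄₁−x̄₂) = σ²(1/n₁ + 1/(k·n₁)) = σ²·(k+1)/(k·n₁).
So n₁ = (1 + 1/k)·((z_{α/2} + z_β)/d)² = 1.667 × (2.802/0.45)².
n₁ = 1.667 × 38.77 = 64.6.
Round up: n₁ = 65, giving n₂ = ⌈1.5 × 65⌉ = ⌈97.5⌉ = 98.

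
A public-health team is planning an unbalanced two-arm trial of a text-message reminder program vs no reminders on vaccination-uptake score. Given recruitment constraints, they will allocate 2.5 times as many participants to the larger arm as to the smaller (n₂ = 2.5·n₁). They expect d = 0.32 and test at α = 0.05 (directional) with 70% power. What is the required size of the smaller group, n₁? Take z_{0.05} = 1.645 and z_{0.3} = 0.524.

With allocation ratio k = n₂/n₁ = 2.5, Var(x̄₁−x̄₂) = σ²(1/n₁ + 1/(k·n₁)) = σ²·(k+1)/(k·n₁).
So n₁ = (1 + 1/k)·((z_{α} + z_β)/d)² = 1.400 × (2.169/0.32)².
n₁ = 1.400 × 45.94 = 64.3.
Round up: n₁ = 65, giving n₂ = ⌈2.5 × 65⌉ = ⌈162.5⌉ = 163.

n₁ = 65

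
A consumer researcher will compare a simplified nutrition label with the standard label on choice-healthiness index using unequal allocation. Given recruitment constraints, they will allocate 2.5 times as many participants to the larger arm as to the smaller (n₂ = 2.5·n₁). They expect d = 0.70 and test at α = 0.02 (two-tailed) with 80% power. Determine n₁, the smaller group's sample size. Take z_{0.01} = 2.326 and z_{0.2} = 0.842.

With allocation ratio k = n₂/n₁ = 2.5, Var(x̄₁−x̄₂) = σ²(1/n₁ + 1/(k·n₁)) = σ²·(k+1)/(k·n₁).
So n₁ = (1 + 1/k)·((z_{α/2} + z_β)/d)² = 1.400 × (3.168/0.70)².
n₁ = 1.400 × 20.48 = 28.7.
Round up: n₁ = 29, giving n₂ = ⌈2.5 × 29⌉ = ⌈72.5⌉ = 73.

n₁ = 29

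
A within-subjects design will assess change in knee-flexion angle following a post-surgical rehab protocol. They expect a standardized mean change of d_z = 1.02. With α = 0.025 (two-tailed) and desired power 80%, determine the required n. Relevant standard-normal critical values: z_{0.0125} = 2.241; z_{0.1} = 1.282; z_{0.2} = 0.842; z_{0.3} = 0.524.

n = 10 pairs

For a paired (one-sample on differences) test: n = ((z_{α/2} + z_β) / d)².
z_{α/2} + z_β = 2.241 + 0.842 = 3.083.
n = (3.083 / 1.02)² = 3.023² = 9.14.
Round up.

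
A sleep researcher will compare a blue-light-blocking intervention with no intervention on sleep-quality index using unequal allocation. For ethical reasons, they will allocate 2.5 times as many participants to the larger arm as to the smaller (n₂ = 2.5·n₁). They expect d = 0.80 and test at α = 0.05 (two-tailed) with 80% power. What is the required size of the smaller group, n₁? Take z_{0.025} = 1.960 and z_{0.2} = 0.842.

With allocation ratio k = n₂/n₁ = 2.5, Var(x̄₁−x̄₂) = σ²(1/n₁ + 1/(k·n₁)) = σ²·(k+1)/(k·n₁).
So n₁ = (1 + 1/k)·((z_{α/2} + z_β)/d)² = 1.400 × (2.802/0.80)².
n₁ = 1.400 × 12.27 = 17.2.
Round up: n₁ = 18, giving n₂ = 2.5 × 18 = 45.

n₁ = 18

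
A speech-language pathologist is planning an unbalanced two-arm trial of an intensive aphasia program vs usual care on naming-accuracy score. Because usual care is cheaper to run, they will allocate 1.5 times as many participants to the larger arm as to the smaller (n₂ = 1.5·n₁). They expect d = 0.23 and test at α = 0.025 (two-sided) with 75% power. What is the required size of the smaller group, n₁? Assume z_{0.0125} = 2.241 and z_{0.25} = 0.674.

With allocation ratio k = n₂/n₁ = 1.5, Var(x̄₁−x̄₂) = σ²(1/n₁ + 1/(k·n₁)) = σ²·(k+1)/(k·n₁).
So n₁ = (1 + 1/k)·((z_{α/2} + z_β)/d)² = 1.667 × (2.915/0.23)².
n₁ = 1.667 × 160.63 = 267.7.
Round up: n₁ = 268, giving n₂ = 1.5 × 268 = 402.

n₁ = 268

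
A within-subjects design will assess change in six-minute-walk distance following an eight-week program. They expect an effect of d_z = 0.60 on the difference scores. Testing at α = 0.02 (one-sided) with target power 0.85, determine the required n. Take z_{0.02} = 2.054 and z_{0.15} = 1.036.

For a paired (one-sample on differences) test: n = ((z_{α} + z_β) / d)².
z_{α} + z_β = 2.054 + 1.036 = 3.090.
n = (3.090 / 0.60)² = 5.150² = 26.52.
Round up.

n = 27 pairs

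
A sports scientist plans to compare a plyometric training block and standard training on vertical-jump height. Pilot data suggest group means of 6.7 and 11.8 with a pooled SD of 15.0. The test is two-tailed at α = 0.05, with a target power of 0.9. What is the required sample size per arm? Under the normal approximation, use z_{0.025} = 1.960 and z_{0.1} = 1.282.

Cohen's d = |M₁ − M₂| / SD_pooled = |6.7 − 11.8| / 15.0 = 5.1 / 15.0 = 0.340.
For two independent groups with equal n: n = 2·((z_{α/2} + z_β) / d)².
z_{α/2} + z_β = 1.960 + 1.282 = 3.242.
n = 2 × (3.242 / 0.340)² = 2 × 9.535² = 2 × 90.92 = 181.8.
Round up to the next whole participant.

n = 182 per group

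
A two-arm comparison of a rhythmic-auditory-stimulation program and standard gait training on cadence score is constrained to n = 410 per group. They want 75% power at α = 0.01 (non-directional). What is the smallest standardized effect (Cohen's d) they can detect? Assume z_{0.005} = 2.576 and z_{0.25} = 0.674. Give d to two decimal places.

For two independent groups of n = 410 each: d_min = (z_{α/2} + z_β)·√(2/n).
z-sum = 2.576 + 0.674 = 3.250.
d_min = 3.250 × √(2/410) = 3.250 × 0.0698 = 0.227.

d_min ≈ 0.23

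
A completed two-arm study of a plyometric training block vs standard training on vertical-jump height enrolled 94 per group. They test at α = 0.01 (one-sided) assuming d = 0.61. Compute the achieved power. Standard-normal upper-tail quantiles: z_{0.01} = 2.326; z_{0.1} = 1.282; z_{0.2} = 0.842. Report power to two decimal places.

power ≈ 0.97

For two equal groups, power = Φ(d·√(n/2) − z_{α}).
d·√(n/2) = 0.61 × √(94/2) = 0.61 × 6.856 = 4.182.
z_β = 4.182 − 2.326 = 1.856.
Power = Φ(1.856) = 0.968.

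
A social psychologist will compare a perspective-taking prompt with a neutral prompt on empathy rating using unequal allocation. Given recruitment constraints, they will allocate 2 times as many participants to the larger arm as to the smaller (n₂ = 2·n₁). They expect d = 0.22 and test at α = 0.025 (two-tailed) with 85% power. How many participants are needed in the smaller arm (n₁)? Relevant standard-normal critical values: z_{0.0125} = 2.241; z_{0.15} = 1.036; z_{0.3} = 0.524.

n₁ = 333

With allocation ratio k = n₂/n₁ = 2, Var(x̄₁−x̄₂) = σ²(1/n₁ + 1/(k·n₁)) = σ²·(k+1)/(k·n₁).
So n₁ = (1 + 1/k)·((z_{α/2} + z_β)/d)² = 1.500 × (3.277/0.22)².
n₁ = 1.500 × 221.87 = 332.8.
Round up: n₁ = 333, giving n₂ = 2 × 333 = 666.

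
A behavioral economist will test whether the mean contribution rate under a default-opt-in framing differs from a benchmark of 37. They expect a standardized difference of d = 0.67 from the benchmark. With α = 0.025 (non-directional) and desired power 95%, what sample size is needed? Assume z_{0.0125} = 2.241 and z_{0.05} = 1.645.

n = 34

For a one-sample test: n = ((z_{α/2} + z_β) / d)².
z_{α/2} + z_β = 2.241 + 1.645 = 3.886.
n = (3.886 / 0.67)² = 5.800² = 33.64.
Round up.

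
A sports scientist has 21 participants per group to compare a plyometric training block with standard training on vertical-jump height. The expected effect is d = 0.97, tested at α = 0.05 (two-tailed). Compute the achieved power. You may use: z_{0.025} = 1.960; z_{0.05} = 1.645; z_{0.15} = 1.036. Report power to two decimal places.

power ≈ 0.88

For two equal groups, power = Φ(d·√(n/2) − z_{α/2}).
d·√(n/2) = 0.97 × √(21/2) = 0.97 × 3.240 = 3.143.
z_β = 3.143 − 1.960 = 1.183.
Power = Φ(1.183) = 0.882.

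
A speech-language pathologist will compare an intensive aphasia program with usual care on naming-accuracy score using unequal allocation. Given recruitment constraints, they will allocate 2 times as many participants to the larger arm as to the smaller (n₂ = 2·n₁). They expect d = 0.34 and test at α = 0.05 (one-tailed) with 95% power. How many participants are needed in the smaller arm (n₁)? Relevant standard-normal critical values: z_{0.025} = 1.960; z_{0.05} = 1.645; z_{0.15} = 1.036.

n₁ = 141

With allocation ratio k = n₂/n₁ = 2, Var(x̄₁−x̄₂) = σ²(1/n₁ + 1/(k·n₁)) = σ²·(k+1)/(k·n₁).
So n₁ = (1 + 1/k)·((z_{α} + z_β)/d)² = 1.500 × (3.290/0.34)².
n₁ = 1.500 × 93.63 = 140.5.
Round up: n₁ = 141, giving n₂ = 2 × 141 = 282.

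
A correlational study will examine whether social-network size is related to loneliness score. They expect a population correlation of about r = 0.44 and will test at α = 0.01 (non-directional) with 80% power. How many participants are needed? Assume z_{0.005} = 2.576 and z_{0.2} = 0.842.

n = 56

Fisher's z: C = ½·ln((1+r)/(1−r)) = ½·ln(2.5714) = 0.4722.
n = ((z_{α/2} + z_β)/C)² + 3.
(2.576 + 0.842) / 0.4722 = 3.418 / 0.4722 = 7.238.
n = 7.238² + 3 = 52.40 + 3 = 55.4.
Round up.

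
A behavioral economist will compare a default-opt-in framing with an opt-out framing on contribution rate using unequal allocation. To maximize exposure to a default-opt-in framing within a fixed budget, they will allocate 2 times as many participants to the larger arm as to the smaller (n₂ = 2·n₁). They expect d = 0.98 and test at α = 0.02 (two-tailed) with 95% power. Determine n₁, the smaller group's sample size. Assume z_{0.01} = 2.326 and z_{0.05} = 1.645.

With allocation ratio k = n₂/n₁ = 2, Var(x̄₁−x̄₂) = σ²(1/n₁ + 1/(k·n₁)) = σ²·(k+1)/(k·n₁).
So n₁ = (1 + 1/k)·((z_{α/2} + z_β)/d)² = 1.500 × (3.971/0.98)².
n₁ = 1.500 × 16.42 = 24.6.
Round up: n₁ = 25, giving n₂ = 2 × 25 = 50.

n₁ = 25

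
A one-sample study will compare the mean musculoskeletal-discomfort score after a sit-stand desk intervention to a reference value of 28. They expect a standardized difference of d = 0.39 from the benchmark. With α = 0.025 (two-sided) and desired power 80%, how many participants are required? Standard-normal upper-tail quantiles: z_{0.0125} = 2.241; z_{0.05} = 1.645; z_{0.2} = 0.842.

n = 63

For a one-sample test: n = ((z_{α/2} + z_β) / d)².
z_{α/2} + z_β = 2.241 + 0.842 = 3.083.
n = (3.083 / 0.39)² = 7.905² = 62.49.
Round up.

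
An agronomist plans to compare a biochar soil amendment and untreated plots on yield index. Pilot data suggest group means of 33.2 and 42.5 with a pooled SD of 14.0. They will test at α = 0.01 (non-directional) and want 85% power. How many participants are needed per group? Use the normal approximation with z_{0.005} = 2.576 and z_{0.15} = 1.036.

Cohen's d = |M₁ − M₂| / SD_pooled = |33.2 − 42.5| / 14.0 = 9.3 / 14.0 = 0.664.
For two independent groups with equal n: n = 2·((z_{α/2} + z_β) / d)².
z_{α/2} + z_β = 2.576 + 1.036 = 3.612.
n = 2 × (3.612 / 0.664)² = 2 × 5.440² = 2 × 29.59 = 59.2.
Round up to the next whole participant.

n = 60 per group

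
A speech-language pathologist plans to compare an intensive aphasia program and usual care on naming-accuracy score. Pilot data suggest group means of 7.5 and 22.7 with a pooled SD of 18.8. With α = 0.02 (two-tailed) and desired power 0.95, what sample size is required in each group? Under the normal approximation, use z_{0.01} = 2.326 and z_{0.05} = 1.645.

Cohen's d = |M₁ − M₂| / SD_pooled = |7.5 − 22.7| / 18.8 = 15.2 / 18.8 = 0.809.
For two independent groups with equal n: n = 2·((z_{α/2} + z_β) / d)².
z_{α/2} + z_β = 2.326 + 1.645 = 3.971.
n = 2 × (3.971 / 0.809)² = 2 × 4.909² = 2 × 24.09 = 48.2.
Round up to the next whole participant.

n = 49 per group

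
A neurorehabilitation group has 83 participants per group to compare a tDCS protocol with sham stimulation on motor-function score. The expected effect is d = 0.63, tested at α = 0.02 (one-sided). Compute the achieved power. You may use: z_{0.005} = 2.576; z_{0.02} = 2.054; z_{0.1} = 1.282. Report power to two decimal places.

For two equal groups, power = Φ(d·√(n/2) − z_{α}).
d·√(n/2) = 0.63 × √(83/2) = 0.63 × 6.442 = 4.058.
z_β = 4.058 − 2.054 = 2.004.
Power = Φ(2.004) = 0.977.

power ≈ 0.98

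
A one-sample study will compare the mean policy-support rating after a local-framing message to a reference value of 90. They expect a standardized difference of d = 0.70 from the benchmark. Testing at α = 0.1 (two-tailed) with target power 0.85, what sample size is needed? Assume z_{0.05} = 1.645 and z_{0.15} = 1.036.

n = 15

For a one-sample test: n = ((z_{α/2} + z_β) / d)².
z_{α/2} + z_β = 1.645 + 1.036 = 2.681.
n = (2.681 / 0.70)² = 3.830² = 14.67.
Round up.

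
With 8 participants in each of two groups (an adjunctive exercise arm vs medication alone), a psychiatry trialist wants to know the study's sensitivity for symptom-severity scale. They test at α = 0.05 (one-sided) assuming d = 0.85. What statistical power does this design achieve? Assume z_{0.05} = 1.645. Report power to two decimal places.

power ≈ 0.52

For two equal groups, power = Φ(d·√(n/2) − z_{α}).
d·√(n/2) = 0.85 × √(8/2) = 0.85 × 2.000 = 1.700.
z_β = 1.700 − 1.645 = 0.055.
Power = Φ(0.055) = 0.522.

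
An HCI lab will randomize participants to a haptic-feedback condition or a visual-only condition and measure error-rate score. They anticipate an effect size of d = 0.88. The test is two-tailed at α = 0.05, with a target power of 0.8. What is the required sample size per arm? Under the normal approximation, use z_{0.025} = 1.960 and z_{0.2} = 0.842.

n = 21 per group

For two independent groups with equal n: n = 2·((z_{α/2} + z_β) / d)².
z_{α/2} + z_β = 1.960 + 0.842 = 2.802.
n = 2 × (2.802 / 0.88)² = 2 × 3.184² = 2 × 10.14 = 20.3.
Round up to the next whole participant.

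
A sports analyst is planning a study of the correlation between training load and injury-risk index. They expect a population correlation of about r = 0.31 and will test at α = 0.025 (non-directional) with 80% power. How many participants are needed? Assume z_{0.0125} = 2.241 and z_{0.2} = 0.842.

Fisher's z: C = ½·ln((1+r)/(1−r)) = ½·ln(1.8986) = 0.3205.
n = ((z_{α/2} + z_β)/C)² + 3.
(2.241 + 0.842) / 0.3205 = 3.083 / 0.3205 = 9.619.
n = 9.619² + 3 = 92.53 + 3 = 95.5.
Round up.

n = 96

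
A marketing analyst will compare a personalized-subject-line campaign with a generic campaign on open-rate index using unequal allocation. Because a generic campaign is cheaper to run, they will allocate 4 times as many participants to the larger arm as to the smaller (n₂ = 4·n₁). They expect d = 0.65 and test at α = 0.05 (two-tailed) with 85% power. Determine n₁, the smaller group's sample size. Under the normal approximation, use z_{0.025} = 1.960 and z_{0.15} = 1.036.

n₁ = 27

With allocation ratio k = n₂/n₁ = 4, Var(x̄₁−x̄₂) = σ²(1/n₁ + 1/(k·n₁)) = σ²·(k+1)/(k·n₁).
So n₁ = (1 + 1/k)·((z_{α/2} + z_β)/d)² = 1.250 × (2.996/0.65)².
n₁ = 1.250 × 21.25 = 26.6.
Round up: n₁ = 27, giving n₂ = 4 × 27 = 108.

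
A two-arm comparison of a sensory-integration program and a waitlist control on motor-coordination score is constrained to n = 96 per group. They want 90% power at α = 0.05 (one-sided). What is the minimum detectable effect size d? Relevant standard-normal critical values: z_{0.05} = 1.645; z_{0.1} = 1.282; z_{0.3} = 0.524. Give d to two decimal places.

d_min ≈ 0.42

For two independent groups of n = 96 each: d_min = (z_{α} + z_β)·√(2/n).
z-sum = 1.645 + 1.282 = 2.927.
d_min = 2.927 × √(2/96) = 2.927 × 0.1443 = 0.422.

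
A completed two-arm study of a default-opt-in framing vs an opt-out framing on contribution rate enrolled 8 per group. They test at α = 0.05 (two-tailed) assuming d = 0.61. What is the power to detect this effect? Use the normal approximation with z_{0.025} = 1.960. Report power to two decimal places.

power ≈ 0.23

For two equal groups, power = Φ(d·√(n/2) − z_{α/2}).
d·√(n/2) = 0.61 × √(8/2) = 0.61 × 2.000 = 1.220.
z_β = 1.220 − 1.960 = -0.740.
Power = Φ(-0.740) = 0.230.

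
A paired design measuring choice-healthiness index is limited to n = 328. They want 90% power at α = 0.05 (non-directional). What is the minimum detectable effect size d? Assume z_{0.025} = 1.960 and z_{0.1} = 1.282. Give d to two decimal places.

For a single sample (or paired design) of n = 328: d_min = (z_{α/2} + z_β)/√n.
z-sum = 1.960 + 1.282 = 3.242.
d_min = 3.242 / √328 = 3.242 / 18.111 = 0.179.

d_min ≈ 0.18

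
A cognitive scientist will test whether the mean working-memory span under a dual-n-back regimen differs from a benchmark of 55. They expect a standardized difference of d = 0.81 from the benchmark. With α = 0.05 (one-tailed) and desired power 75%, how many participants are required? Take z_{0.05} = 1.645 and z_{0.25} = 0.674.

For a one-sample test: n = ((z_{α} + z_β) / d)².
z_{α} + z_β = 1.645 + 0.674 = 2.319.
n = (2.319 / 0.81)² = 2.863² = 8.20.
Round up.

n = 9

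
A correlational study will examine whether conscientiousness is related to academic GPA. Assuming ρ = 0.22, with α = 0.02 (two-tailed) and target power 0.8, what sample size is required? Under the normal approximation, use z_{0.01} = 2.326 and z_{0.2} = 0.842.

Fisher's z: C = ½·ln((1+r)/(1−r)) = ½·ln(1.5641) = 0.2237.
n = ((z_{α/2} + z_β)/C)² + 3.
(2.326 + 0.842) / 0.2237 = 3.168 / 0.2237 = 14.162.
n = 14.162² + 3 = 200.56 + 3 = 203.6.
Round up.

n = 204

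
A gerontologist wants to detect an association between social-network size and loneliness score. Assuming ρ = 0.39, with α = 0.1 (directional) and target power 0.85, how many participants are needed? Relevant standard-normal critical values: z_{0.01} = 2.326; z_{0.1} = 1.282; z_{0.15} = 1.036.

Fisher's z: C = ½·ln((1+r)/(1−r)) = ½·ln(2.2787) = 0.4118.
n = ((z_{α} + z_β)/C)² + 3.
(1.282 + 1.036) / 0.4118 = 2.318 / 0.4118 = 5.629.
n = 5.629² + 3 = 31.69 + 3 = 34.7.
Round up.

n = 35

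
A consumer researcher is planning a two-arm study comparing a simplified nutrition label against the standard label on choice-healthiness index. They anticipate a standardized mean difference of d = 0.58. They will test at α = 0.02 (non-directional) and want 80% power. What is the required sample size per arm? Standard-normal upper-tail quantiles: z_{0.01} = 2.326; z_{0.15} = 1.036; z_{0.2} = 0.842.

n = 60 per group

For two independent groups with equal n: n = 2·((z_{α/2} + z_β) / d)².
z_{α/2} + z_β = 2.326 + 0.842 = 3.168.
n = 2 × (3.168 / 0.58)² = 2 × 5.462² = 2 × 29.83 = 59.7.
Round up to the next whole participant.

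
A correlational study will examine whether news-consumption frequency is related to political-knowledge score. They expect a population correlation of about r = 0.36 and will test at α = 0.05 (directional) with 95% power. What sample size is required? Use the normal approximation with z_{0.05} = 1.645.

n = 80

Fisher's z: C = ½·ln((1+r)/(1−r)) = ½·ln(2.1250) = 0.3769.
n = ((z_{α} + z_β)/C)² + 3.
(1.645 + 1.645) / 0.3769 = 3.290 / 0.3769 = 8.729.
n = 8.729² + 3 = 76.20 + 3 = 79.2.
Round up.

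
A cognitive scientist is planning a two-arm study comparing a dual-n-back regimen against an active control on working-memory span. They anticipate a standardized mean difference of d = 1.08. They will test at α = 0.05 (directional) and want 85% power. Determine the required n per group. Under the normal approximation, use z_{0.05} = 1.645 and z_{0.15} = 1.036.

For two independent groups with equal n: n = 2·((z_{α} + z_β) / d)².
z_{α} + z_β = 1.645 + 1.036 = 2.681.
n = 2 × (2.681 / 1.08)² = 2 × 2.482² = 2 × 6.16 = 12.3.
Round up to the next whole participant.

n = 13 per group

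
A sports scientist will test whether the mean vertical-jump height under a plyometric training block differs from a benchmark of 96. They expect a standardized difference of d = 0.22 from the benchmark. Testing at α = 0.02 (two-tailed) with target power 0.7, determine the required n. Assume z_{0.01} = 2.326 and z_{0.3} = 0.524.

For a one-sample test: n = ((z_{α/2} + z_β) / d)².
z_{α/2} + z_β = 2.326 + 0.524 = 2.850.
n = (2.850 / 0.22)² = 12.955² = 167.82.
Round up.

n = 168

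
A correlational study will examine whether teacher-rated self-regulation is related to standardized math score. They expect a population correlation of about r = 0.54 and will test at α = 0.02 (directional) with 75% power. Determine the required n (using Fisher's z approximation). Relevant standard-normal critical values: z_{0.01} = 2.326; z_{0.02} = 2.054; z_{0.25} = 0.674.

n = 24

Fisher's z: C = ½·ln((1+r)/(1−r)) = ½·ln(3.3478) = 0.6042.
n = ((z_{α} + z_β)/C)² + 3.
(2.054 + 0.674) / 0.6042 = 2.728 / 0.6042 = 4.515.
n = 4.515² + 3 = 20.39 + 3 = 23.4.
Round up.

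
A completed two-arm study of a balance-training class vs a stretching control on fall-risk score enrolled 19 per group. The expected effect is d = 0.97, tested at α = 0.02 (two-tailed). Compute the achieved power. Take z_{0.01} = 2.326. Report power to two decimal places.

For two equal groups, power = Φ(d·√(n/2) − z_{α/2}).
d·√(n/2) = 0.97 × √(19/2) = 0.97 × 3.082 = 2.990.
z_β = 2.990 − 2.326 = 0.664.
Power = Φ(0.664) = 0.747.

power ≈ 0.75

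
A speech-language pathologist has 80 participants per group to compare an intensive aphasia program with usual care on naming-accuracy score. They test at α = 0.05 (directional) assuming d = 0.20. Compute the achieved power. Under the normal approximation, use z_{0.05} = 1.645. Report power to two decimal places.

power ≈ 0.35

For two equal groups, power = Φ(d·√(n/2) − z_{α}).
d·√(n/2) = 0.20 × √(80/2) = 0.20 × 6.325 = 1.265.
z_β = 1.265 − 1.645 = -0.380.
Power = Φ(-0.380) = 0.352.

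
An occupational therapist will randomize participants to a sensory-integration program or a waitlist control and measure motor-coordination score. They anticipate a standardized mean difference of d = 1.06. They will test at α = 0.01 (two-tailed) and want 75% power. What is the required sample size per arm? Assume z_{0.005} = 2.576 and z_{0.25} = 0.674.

n = 19 per group

For two independent groups with equal n: n = 2·((z_{α/2} + z_β) / d)².
z_{α/2} + z_β = 2.576 + 0.674 = 3.250.
n = 2 × (3.250 / 1.06)² = 2 × 3.066² = 2 × 9.40 = 18.8.
Round up to the next whole participant.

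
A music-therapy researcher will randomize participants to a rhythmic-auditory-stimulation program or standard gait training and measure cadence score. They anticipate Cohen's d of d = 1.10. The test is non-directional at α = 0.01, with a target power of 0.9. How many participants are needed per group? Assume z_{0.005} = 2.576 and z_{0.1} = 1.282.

For two independent groups with equal n: n = 2·((z_{α/2} + z_β) / d)².
z_{α/2} + z_β = 2.576 + 1.282 = 3.858.
n = 2 × (3.858 / 1.10)² = 2 × 3.507² = 2 × 12.30 = 24.6.
Round up to the next whole participant.

n = 25 per group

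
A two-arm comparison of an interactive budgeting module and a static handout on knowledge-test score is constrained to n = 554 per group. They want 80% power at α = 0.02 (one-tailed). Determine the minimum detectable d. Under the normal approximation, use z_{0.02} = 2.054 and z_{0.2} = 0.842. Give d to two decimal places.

d_min ≈ 0.17

For two independent groups of n = 554 each: d_min = (z_{α} + z_β)·√(2/n).
z-sum = 2.054 + 0.842 = 2.896.
d_min = 2.896 × √(2/554) = 2.896 × 0.0601 = 0.174.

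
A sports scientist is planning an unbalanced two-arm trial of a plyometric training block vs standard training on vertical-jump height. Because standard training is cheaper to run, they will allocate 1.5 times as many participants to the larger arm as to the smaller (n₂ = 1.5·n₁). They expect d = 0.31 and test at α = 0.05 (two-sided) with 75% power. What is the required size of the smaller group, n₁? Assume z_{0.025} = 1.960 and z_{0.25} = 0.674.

n₁ = 121

With allocation ratio k = n₂/n₁ = 1.5, Var(x̄₁−x̄₂) = σ²(1/n₁ + 1/(k·n₁)) = σ²·(k+1)/(k·n₁).
So n₁ = (1 + 1/k)·((z_{α/2} + z_β)/d)² = 1.667 × (2.634/0.31)².
n₁ = 1.667 × 72.20 = 120.3.
Round up: n₁ = 121, giving n₂ = ⌈1.5 × 121⌉ = ⌈181.5⌉ = 182.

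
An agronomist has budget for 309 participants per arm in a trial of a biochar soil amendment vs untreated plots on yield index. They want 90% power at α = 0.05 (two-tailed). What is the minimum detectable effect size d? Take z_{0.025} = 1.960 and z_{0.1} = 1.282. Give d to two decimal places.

For two independent groups of n = 309 each: d_min = (z_{α/2} + z_β)·√(2/n).
z-sum = 1.960 + 1.282 = 3.242.
d_min = 3.242 × √(2/309) = 3.242 × 0.0805 = 0.261.

d_min ≈ 0.26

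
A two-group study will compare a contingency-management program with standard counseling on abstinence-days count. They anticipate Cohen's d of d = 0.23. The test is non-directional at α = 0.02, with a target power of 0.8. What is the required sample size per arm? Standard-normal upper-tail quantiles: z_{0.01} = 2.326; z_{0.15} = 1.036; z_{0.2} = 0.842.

For two independent groups with equal n: n = 2·((z_{α/2} + z_β) / d)².
z_{α/2} + z_β = 2.326 + 0.842 = 3.168.
n = 2 × (3.168 / 0.23)² = 2 × 13.774² = 2 × 189.72 = 379.4.
Round up to the next whole participant.

n = 380 per group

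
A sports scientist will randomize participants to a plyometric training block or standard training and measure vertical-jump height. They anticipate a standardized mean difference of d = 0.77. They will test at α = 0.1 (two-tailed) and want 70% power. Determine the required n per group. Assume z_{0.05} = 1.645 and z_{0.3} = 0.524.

n = 16 per group

For two independent groups with equal n: n = 2·((z_{α/2} + z_β) / d)².
z_{α/2} + z_β = 1.645 + 0.524 = 2.169.
n = 2 × (2.169 / 0.77)² = 2 × 2.817² = 2 × 7.93 = 15.9.
Round up to the next whole participant.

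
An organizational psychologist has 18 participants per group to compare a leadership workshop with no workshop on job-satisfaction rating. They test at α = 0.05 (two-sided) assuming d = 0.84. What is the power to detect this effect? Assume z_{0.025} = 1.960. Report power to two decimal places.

For two equal groups, power = Φ(d·√(n/2) − z_{α/2}).
d·√(n/2) = 0.84 × √(18/2) = 0.84 × 3.000 = 2.520.
z_β = 2.520 − 1.960 = 0.560.
Power = Φ(0.560) = 0.712.

power ≈ 0.71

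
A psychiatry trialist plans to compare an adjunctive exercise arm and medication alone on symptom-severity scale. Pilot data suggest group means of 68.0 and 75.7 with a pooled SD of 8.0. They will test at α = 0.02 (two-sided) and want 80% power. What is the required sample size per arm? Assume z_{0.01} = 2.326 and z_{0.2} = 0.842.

n = 22 per group

Cohen's d = |M₁ − M₂| / SD_pooled = |68.0 − 75.7| / 8.0 = 7.7 / 8.0 = 0.963.
For two independent groups with equal n: n = 2·((z_{α/2} + z_β) / d)².
z_{α/2} + z_β = 2.326 + 0.842 = 3.168.
n = 2 × (3.168 / 0.963)² = 2 × 3.290² = 2 × 10.82 = 21.6.
Round up to the next whole participant.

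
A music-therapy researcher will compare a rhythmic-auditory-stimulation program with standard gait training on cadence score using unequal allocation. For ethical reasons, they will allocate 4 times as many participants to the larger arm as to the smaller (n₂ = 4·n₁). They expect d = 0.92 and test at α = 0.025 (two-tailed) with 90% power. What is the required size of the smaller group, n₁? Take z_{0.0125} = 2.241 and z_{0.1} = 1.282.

n₁ = 19

With allocation ratio k = n₂/n₁ = 4, Var(x̄₁−x̄₂) = σ²(1/n₁ + 1/(k·n₁)) = σ²·(k+1)/(k·n₁).
So n₁ = (1 + 1/k)·((z_{α/2} + z_β)/d)² = 1.250 × (3.523/0.92)².
n₁ = 1.250 × 14.66 = 18.3.
Round up: n₁ = 19, giving n₂ = 4 × 19 = 76.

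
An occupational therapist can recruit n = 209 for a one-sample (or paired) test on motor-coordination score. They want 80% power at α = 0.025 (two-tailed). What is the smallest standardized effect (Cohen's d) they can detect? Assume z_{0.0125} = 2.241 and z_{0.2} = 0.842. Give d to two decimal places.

For a single sample (or paired design) of n = 209: d_min = (z_{α/2} + z_β)/√n.
z-sum = 2.241 + 0.842 = 3.083.
d_min = 3.083 / √209 = 3.083 / 14.457 = 0.213.

d_min ≈ 0.21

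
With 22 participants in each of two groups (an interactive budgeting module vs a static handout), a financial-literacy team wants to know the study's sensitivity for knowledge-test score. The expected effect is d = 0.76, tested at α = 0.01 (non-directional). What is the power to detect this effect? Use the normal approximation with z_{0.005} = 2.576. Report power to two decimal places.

For two equal groups, power = Φ(d·√(n/2) − z_{α/2}).
d·√(n/2) = 0.76 × √(22/2) = 0.76 × 3.317 = 2.521.
z_β = 2.521 − 2.576 = -0.055.
Power = Φ(-0.055) = 0.478.

power ≈ 0.48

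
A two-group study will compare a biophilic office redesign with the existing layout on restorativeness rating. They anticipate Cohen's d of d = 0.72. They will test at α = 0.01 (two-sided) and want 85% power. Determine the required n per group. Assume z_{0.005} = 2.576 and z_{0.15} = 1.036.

n = 51 per group

For two independent groups with equal n: n = 2·((z_{α/2} + z_β) / d)².
z_{α/2} + z_β = 2.576 + 1.036 = 3.612.
n = 2 × (3.612 / 0.72)² = 2 × 5.017² = 2 × 25.17 = 50.3.
Round up to the next whole participant.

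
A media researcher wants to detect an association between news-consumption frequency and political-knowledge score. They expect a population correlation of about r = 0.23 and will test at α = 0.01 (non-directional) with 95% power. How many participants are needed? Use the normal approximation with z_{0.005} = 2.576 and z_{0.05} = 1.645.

Fisher's z: C = ½·ln((1+r)/(1−r)) = ½·ln(1.5974) = 0.2342.
n = ((z_{α/2} + z_β)/C)² + 3.
(2.576 + 1.645) / 0.2342 = 4.221 / 0.2342 = 18.023.
n = 18.023² + 3 = 324.83 + 3 = 327.8.
Round up.

n = 328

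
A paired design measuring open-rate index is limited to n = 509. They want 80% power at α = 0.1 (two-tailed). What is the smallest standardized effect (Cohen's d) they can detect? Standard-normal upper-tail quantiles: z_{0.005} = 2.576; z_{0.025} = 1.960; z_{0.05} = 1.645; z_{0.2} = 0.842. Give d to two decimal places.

d_min ≈ 0.11

For a single sample (or paired design) of n = 509: d_min = (z_{α/2} + z_β)/√n.
z-sum = 1.645 + 0.842 = 2.487.
d_min = 2.487 / √509 = 2.487 / 22.561 = 0.110.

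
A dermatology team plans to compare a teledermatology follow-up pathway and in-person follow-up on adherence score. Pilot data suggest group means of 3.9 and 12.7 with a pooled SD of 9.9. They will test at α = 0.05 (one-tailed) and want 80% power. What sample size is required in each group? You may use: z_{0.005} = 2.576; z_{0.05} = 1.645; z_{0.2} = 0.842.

Cohen's d = |M₁ − M₂| / SD_pooled = |3.9 − 12.7| / 9.9 = 8.8 / 9.9 = 0.889.
For two independent groups with equal n: n = 2·((z_{α} + z_β) / d)².
z_{α} + z_β = 1.645 + 0.842 = 2.487.
n = 2 × (2.487 / 0.889)² = 2 × 2.798² = 2 × 7.83 = 15.7.
Round up to the next whole participant.

n = 16 per group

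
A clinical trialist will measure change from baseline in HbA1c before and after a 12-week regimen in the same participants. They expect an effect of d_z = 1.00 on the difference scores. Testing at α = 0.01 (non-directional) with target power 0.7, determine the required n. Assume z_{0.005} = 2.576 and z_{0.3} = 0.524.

n = 10 pairs

For a paired (one-sample on differences) test: n = ((z_{α/2} + z_β) / d)².
z_{α/2} + z_β = 2.576 + 0.524 = 3.100.
n = (3.100 / 1.00)² = 3.100² = 9.61.
Round up.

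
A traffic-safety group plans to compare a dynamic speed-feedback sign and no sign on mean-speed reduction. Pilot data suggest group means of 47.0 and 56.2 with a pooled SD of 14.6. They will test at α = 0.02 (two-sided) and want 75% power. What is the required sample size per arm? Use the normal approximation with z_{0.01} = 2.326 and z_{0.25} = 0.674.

Cohen's d = |M₁ − M₂| / SD_pooled = |47.0 − 56.2| / 14.6 = 9.2 / 14.6 = 0.630.
For two independent groups with equal n: n = 2·((z_{α/2} + z_β) / d)².
z_{α/2} + z_β = 2.326 + 0.674 = 3.000.
n = 2 × (3.000 / 0.630)² = 2 × 4.762² = 2 × 22.68 = 45.4.
Round up to the next whole participant.

n = 46 per group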